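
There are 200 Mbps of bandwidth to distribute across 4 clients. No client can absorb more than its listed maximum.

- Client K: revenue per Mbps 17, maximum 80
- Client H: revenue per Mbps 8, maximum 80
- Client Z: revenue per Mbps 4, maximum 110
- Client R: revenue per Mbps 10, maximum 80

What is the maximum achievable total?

Highest revenue per Mbps first: Client K 17 > Client R 10 > Client H 8 > Client Z 4.
Client K: +80 to 80 (cap) ; 120 left.
Give Client R 80 to hit its cap of 80 ; 40 left.
Client H has room for 80 but only 40 remain, so it gets 40.
Total = 17×80 + 8×40 + 10×80 = 2480.

2480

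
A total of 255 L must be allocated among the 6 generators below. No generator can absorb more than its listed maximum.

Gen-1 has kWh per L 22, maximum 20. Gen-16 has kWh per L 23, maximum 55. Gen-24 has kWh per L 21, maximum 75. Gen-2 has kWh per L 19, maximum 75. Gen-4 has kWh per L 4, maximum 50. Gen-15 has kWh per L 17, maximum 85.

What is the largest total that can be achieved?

Highest kWh per L first: Gen-16 23 > Gen-1 22 > Gen-24 21 > Gen-2 19 > Gen-15 17 > Gen-4 4.
Give Gen-16 55 to hit its cap of 55 → 200 left.
Gen-1 takes 20 to reach its cap of 20 → 180 left.
Gen-24 takes 75 to reach its cap of 75 → 105 left.
Gen-2: +75 to 75 (cap) → 30 left.
Only 30 left; Gen-15 takes them to reach 30.
Total = 22×20 + 23×55 + 21×75 + 19×75 + 17×30 = 5215.

5215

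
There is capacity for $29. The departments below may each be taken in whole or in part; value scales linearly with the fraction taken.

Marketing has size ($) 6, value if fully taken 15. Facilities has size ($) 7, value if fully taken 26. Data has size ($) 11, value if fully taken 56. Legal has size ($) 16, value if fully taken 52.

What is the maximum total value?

117.75

Sort by value density: Data 56/11≈5.09, Facilities 26/7≈3.71, Legal 52/16≈3.25, Marketing 15/6≈2.5.
Take all of Data (11 $, value 56) — 18 $ left.
Facilities: take in full, 7 $ for value 26 — 11 left.
11 $ left: a 11/16 share of Legal gives 52×11/16 = 35.75.
Total value = 117.75.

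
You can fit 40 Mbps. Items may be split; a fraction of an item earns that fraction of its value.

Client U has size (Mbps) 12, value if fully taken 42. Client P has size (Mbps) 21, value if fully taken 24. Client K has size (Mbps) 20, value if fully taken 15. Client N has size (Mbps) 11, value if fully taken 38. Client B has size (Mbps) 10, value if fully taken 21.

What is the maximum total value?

Best value per unit of size first: Client U 42/12≈3.5, Client N 38/11≈3.45, Client B 21/10≈2.1, Client P 24/21≈1.14, Client K 15/20≈0.75.
Client U: take in full, 12 Mbps for value 42 ; 28 left.
Client N: take in full, 11 Mbps for value 38 ; 17 left.
All 10 Mbps of Client B fit (value 21) ; 7 remain.
Fill the last 7 Mbps with part of Client P: 7/21 of it earns 8.
Total value = 109.

109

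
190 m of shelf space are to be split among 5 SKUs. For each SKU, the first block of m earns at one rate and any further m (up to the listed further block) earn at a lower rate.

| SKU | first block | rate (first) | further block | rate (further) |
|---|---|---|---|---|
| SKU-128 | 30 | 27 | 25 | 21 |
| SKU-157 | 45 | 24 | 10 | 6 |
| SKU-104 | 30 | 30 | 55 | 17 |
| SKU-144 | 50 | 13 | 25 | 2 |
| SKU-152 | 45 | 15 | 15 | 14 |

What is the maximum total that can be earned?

4325

Treat each block as its own option and order by rate: SKU-104/tier1 30 > SKU-128/tier1 27 > SKU-157/tier1 24 > SKU-128/tier2 21 > SKU-104/tier2 17 > SKU-152/tier1 15 > SKU-152/tier2 14 > SKU-144/tier1 13 > SKU-157/tier2 6 > SKU-144/tier2 2.
Fill SKU-104 tier1 block (30 at 30) → 160 left.
Fill SKU-128 tier1 block (30 at 27) → 130 left.
Fill SKU-157 tier1 block (45 at 24) → 85 left.
SKU-128/tier2 (21): +25 → 60 left.
SKU-104/tier2 (17): +55 → 5 left.
SKU-152 tier1 at 15: only 5 left, fill 5.
Total = 30×30 + 27×30 + 24×45 + 21×25 + 17×55 + 15×5 = 4325.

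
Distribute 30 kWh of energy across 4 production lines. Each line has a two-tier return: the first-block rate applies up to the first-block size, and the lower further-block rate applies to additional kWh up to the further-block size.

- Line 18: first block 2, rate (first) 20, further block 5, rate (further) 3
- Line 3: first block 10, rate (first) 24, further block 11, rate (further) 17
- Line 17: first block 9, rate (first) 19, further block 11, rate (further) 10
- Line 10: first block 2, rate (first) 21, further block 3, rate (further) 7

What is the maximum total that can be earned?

612

Order all 8 blocks by rate: Line 3/first 24 > Line 10/first 21 > Line 18/first 20 > Line 17/first 19 > Line 3/second 17 > Line 17/second 10 > Line 10/second 7 > Line 18/second 3.
Line 3/first (24): +10 — 20 left.
Fill Line 10 first block (2 at 21) — 18 left.
Line 18/first (20): +2 — 16 left.
Line 17/first (19): +9 — 7 left.
Line 3 second at 17: only 7 left, fill 7.
Total = 24×10 + 21×2 + 20×2 + 19×9 + 17×7 = 612.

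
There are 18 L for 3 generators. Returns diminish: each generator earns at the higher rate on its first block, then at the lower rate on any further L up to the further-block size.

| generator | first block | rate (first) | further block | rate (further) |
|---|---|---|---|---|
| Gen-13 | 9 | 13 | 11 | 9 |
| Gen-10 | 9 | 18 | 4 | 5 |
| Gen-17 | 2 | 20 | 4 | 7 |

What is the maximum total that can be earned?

Order all 6 blocks by rate: Gen-17/tier1 20 > Gen-10/tier1 18 > Gen-13/tier1 13 > Gen-13/tier2 9 > Gen-17/tier2 7 > Gen-10/tier2 5.
Fill Gen-17 tier1 block (2 at 20) → 16 left.
Fill Gen-10 tier1 block (9 at 18) → 7 left.
Gen-13 tier1 at 13: only 7 left, fill 7.
Total = 20×2 + 18×9 + 13×7 = 293.

293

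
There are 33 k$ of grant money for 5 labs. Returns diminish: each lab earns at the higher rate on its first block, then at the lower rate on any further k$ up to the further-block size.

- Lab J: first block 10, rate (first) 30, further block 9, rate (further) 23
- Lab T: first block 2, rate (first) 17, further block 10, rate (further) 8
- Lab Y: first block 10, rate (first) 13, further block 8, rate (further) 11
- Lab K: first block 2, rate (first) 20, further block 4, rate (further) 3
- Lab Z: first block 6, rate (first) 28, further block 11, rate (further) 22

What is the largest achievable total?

851

Rank every tier by rate: Lab J/first 30 > Lab Z/first 28 > Lab J/second 23 > Lab Z/second 22 > Lab K/first 20 > Lab T/first 17 > Lab Y/first 13 > Lab Y/second 11 > Lab T/second 8 > Lab K/second 3.
Fill Lab J first block (10 at 30) ; 23 left.
Fill Lab Z first block (6 at 28) ; 17 left.
Lab J/second (23): +9 ; 8 left.
Lab Z/second: +8 of 11 at 22; pool empty.
Total = 30×10 + 28×6 + 23×9 + 22×8 = 851.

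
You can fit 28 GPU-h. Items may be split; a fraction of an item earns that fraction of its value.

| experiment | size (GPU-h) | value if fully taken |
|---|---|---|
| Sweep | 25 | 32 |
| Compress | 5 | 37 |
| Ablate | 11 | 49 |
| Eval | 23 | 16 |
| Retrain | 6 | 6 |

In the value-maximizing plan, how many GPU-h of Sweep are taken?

12

Rank by value-to-size ratio: Compress 37/5≈7.4, Ablate 49/11≈4.45, Sweep 32/25≈1.28, Retrain 6/6≈1, Eval 16/23≈0.696.
Take all of Compress (5 GPU-h, value 37) → 23 GPU-h left.
All 11 GPU-h of Ablate fit (value 49) → 12 remain.
12 GPU-h left: a 12/25 share of Sweep gives 32×12/25 = 15.36.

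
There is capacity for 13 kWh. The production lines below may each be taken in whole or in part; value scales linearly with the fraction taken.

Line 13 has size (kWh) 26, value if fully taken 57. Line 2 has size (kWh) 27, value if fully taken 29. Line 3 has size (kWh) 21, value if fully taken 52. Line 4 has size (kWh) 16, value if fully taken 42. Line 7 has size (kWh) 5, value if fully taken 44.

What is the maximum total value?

Rank by value-to-size ratio: Line 7 44/5≈8.8, Line 4 42/16≈2.62, Line 3 52/21≈2.48, Line 13 57/26≈2.19, Line 2 29/27≈1.07.
Take all of Line 7 (5 kWh, value 44) ; 8 kWh left.
8 kWh left: a 8/16 share of Line 4 gives 42×8/16 = 21.
Total value = 65.

65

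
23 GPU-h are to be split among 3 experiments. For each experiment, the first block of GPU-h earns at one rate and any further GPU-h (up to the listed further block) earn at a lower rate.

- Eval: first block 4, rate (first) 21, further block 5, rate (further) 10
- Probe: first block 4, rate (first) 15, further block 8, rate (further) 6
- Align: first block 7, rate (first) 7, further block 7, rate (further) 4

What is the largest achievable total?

261

Rank every tier by rate: Eval/first 21 > Probe/first 15 > Eval/second 10 > Align/first 7 > Probe/second 6 > Align/second 4.
Fill Eval first block (4 at 21) — 19 left.
Probe first at 15: fill all 4 — 15 left.
Eval/second (10): +5 — 10 left.
Align/first (7): +7 — 3 left.
Probe/second: +3 of 8 at 6; pool empty.
Total = 21×4 + 15×4 + 10×5 + 7×7 + 6×3 = 261.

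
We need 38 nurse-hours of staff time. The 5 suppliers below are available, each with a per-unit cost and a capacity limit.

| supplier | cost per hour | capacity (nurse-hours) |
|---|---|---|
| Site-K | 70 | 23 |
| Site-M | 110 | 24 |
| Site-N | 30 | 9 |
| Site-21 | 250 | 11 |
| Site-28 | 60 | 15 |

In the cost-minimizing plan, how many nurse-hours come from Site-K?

Fill from the cheapest supplier first.
Site-N (30): use full 9 — 29 nurse-hours to go.
Site-28 at 60: take all 15 nurse-hours — 14 still needed.
Site-K (70): take the remaining 14 — done.
Site-M, Site-21: unused.

14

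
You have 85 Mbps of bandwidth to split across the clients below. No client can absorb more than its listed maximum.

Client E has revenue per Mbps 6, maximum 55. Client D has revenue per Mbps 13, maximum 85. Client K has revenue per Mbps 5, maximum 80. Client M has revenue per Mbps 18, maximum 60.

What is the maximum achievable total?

Rank by revenue per Mbps: Client M 18 > Client D 13 > Client E 6 > Client K 5.
Give Client M 60 to hit its cap of 60 ; 25 left.
Client D has room for 85 but only 25 remain, so it gets 25.
Total = 13×25 + 18×60 = 1405.

1405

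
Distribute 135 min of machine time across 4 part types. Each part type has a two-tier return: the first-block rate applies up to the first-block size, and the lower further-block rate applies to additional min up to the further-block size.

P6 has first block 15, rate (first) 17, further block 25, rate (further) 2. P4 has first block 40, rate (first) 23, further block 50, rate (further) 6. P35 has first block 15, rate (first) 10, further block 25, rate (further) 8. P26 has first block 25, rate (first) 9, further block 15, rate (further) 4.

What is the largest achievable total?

1840

Rank every tier by rate: P4/tier1 23 > P6/tier1 17 > P35/tier1 10 > P26/tier1 9 > P35/tier2 8 > P4/tier2 6 > P26/tier2 4 > P6/tier2 2.
P4/tier1 (23): +40 ; 95 left.
Fill P6 tier1 block (15 at 17) ; 80 left.
P35/tier1 (10): +15 ; 65 left.
P26 tier1 at 9: fill all 25 ; 40 left.
P35/tier2 (8): +25 ; 15 left.
P4 tier2 at 6: only 15 left, fill 15.
Total = 23×40 + 17×15 + 10×15 + 9×25 + 8×25 + 6×15 = 1840.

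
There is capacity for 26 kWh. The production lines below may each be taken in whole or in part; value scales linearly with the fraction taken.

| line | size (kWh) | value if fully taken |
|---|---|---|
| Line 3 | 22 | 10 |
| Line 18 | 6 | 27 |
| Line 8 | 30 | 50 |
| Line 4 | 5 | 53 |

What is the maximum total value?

Best value per unit of size first: Line 4 53/5≈10.6, Line 18 27/6≈4.5, Line 8 50/30≈1.67, Line 3 10/22≈0.455.
Line 4: take in full, 5 kWh for value 53 → 21 left.
Take all of Line 18 (6 kWh, value 27) → 15 kWh left.
Only 15 kWh remain; take 15/30 of Line 8 for value 50×15/30 = 25.
Total value = 105.

105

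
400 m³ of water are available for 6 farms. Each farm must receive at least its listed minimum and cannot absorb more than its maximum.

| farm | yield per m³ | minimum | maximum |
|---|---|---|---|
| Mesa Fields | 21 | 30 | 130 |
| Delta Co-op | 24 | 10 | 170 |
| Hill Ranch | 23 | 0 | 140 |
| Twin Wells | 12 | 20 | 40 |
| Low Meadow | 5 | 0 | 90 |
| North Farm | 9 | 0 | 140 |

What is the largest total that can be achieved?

9010

Meeting every minimum uses 30+10+0+20+0+0 = 60 m³, leaving 340.
Highest yield per m³ first: Delta Co-op 24 > Hill Ranch 23 > Mesa Fields 21 > Twin Wells 12 > North Farm 9 > Low Meadow 5.
Give Delta Co-op 160 more to hit its cap of 170 → 180 left.
Hill Ranch takes 140 more to reach its cap of 140 → 40 left.
Mesa Fields has room for 100 more but only 40 remain, so it gets 70.
Total = 21×70 + 24×170 + 23×140 + 12×20 = 9010.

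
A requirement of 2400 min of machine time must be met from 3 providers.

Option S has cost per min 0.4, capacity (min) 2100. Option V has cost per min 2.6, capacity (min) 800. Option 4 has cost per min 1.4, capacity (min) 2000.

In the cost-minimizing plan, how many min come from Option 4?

Fill from the cheapest provider first.
Option S (0.4): use full 2100 → 300 min to go.
Option 4 at 1.4: take 300 of its 2000 → requirement met.
Option V: unused.

300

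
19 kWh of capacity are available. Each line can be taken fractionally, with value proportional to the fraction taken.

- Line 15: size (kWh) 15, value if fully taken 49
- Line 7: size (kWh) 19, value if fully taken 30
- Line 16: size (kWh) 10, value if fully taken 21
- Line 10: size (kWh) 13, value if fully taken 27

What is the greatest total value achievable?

Rank by value-to-size ratio: Line 15 49/15≈3.27, Line 16 21/10≈2.1, Line 10 27/13≈2.08, Line 7 30/19≈1.58.
Line 15: take in full, 15 kWh for value 49 → 4 left.
4 kWh left: a 4/10 share of Line 16 gives 21×4/10 = 8.4.
Total value = 57.4.

57.4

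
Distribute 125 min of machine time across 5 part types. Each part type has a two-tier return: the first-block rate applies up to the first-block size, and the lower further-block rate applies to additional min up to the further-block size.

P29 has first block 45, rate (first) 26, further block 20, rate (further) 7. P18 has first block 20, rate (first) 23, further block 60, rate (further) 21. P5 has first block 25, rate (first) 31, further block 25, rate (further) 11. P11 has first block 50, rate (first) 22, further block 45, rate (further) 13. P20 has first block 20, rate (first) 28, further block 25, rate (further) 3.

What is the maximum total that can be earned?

Treat each block as its own option and order by rate: P5/tier1 31 > P20/tier1 28 > P29/tier1 26 > P18/tier1 23 > P11/tier1 22 > P18/tier2 21 > P11/tier2 13 > P5/tier2 11 > P29/tier2 7 > P20/tier2 3.
Fill P5 tier1 block (25 at 31) — 100 left.
Fill P20 tier1 block (20 at 28) — 80 left.
Fill P29 tier1 block (45 at 26) — 35 left.
P18/tier1 (23): +20 — 15 left.
P11 tier1 at 22: only 15 left, fill 15.
Total = 31×25 + 28×20 + 26×45 + 23×20 + 22×15 = 3295.

3295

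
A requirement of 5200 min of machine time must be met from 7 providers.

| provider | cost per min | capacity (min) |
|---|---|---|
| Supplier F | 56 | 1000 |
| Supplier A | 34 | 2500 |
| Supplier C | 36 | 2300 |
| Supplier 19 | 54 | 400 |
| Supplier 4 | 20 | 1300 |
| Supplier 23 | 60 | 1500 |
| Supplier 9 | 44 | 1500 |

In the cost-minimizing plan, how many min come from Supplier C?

1400

Use providers in increasing cost order.
Take 1300 from Supplier 4 at 20 → need 3900 more.
Supplier A at 34: take all 2500 min → 1400 still needed.
Supplier C (36): take the remaining 1400 → done.
Supplier 9, Supplier 19, Supplier F, Supplier 23: unused.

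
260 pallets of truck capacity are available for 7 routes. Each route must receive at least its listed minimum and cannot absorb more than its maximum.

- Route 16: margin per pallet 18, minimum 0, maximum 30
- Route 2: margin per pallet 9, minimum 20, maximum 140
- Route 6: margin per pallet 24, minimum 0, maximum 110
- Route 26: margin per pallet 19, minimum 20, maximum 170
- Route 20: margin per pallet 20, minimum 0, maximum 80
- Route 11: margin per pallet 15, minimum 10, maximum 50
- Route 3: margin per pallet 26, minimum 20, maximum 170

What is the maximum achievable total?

6090

Meeting every minimum uses 0+20+0+20+0+10+20 = 70 pallets, leaving 190.
Order the routes by margin per pallet: Route 3 26 > Route 6 24 > Route 20 20 > Route 26 19 > Route 16 18 > Route 11 15 > Route 2 9.
Route 3: +150 to 170 (cap) → 40 left.
Route 6 has room for 110 more but only 40 remain, so it gets 40.
Total = 9×20 + 24×40 + 19×20 + 15×10 + 26×170 = 6090.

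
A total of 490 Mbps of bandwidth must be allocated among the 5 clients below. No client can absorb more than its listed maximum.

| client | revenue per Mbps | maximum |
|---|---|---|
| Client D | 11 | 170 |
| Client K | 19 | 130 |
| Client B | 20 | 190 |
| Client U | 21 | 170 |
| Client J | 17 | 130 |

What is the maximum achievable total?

9840

Rank by revenue per Mbps: Client U 21 > Client B 20 > Client K 19 > Client J 17 > Client D 11.
Give Client U 170 to hit its cap of 170 → 320 left.
Client B: +190 to 190 (cap) → 130 left.
Give Client K 130 to hit its cap of 130 → 0 left.
Total = 19×130 + 20×190 + 21×170 = 9840.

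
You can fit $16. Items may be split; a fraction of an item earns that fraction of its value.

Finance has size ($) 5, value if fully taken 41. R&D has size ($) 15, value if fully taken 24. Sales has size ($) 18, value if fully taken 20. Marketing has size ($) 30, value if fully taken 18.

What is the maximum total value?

Best value per unit of size first: Finance 41/5≈8.2, R&D 24/15≈1.6, Sales 20/18≈1.11, Marketing 18/30≈0.6.
Finance: take in full, 5 $ for value 41 → 11 left.
Only 11 $ remain; take 11/15 of R&D for value 24×11/15 = 17.6.
Total value = 58.6.

58.6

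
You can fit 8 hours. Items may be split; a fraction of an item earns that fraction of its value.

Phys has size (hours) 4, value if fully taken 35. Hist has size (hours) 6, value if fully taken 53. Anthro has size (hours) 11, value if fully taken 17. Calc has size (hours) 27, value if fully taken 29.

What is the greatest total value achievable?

70.5

Sort by value density: Hist 53/6≈8.83, Phys 35/4≈8.75, Anthro 17/11≈1.55, Calc 29/27≈1.07.
Hist: take in full, 6 hours for value 53 ; 2 left.
2 hours left: a 2/4 share of Phys gives 35×2/4 = 17.5.
Total value = 70.5.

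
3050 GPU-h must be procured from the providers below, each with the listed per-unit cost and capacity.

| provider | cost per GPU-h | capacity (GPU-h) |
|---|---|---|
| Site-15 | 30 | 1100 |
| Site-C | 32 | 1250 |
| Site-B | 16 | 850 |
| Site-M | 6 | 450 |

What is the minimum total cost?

Use providers in increasing cost order.
Site-M at 6: take all 450 GPU-h → 2600 still needed.
Take 850 from Site-B at 16 → need 1750 more.
Site-15 (30): use full 1100 → 650 GPU-h to go.
Site-C at 32: take 650 of its 1250 → requirement met.
Cost = 450×6 + 850×16 + 1100×30 + 650×32 = 70100.

70100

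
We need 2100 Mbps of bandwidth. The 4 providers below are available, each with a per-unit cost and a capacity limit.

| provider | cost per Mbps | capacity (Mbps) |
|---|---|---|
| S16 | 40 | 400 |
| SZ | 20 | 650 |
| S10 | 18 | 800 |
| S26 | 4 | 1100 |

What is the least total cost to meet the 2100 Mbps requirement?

Use providers in increasing cost order.
Take 1100 from S26 at 4 → need 1000 more.
S10 at 18: take all 800 Mbps → 200 still needed.
SZ at 20: take 200 of its 650 → requirement met.
S16: unused.
Cost = 1100×4 + 800×18 + 200×20 = 22800.

22800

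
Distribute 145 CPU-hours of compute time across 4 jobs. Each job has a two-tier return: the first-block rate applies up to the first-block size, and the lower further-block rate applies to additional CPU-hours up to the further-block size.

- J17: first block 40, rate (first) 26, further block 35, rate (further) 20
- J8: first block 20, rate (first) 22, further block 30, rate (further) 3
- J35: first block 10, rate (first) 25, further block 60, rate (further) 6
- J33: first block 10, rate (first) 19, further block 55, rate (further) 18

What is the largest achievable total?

3160

Order all 8 blocks by rate: J17/first 26 > J35/first 25 > J8/first 22 > J17/second 20 > J33/first 19 > J33/second 18 > J35/second 6 > J8/second 3.
Fill J17 first block (40 at 26) — 105 left.
J35/first (25): +10 — 95 left.
J8/first (22): +20 — 75 left.
J17 second at 20: fill all 35 — 40 left.
J33/first (19): +10 — 30 left.
30 remain; put them into J33 second at 18.
Total = 26×40 + 25×10 + 22×20 + 20×35 + 19×10 + 18×30 = 3160.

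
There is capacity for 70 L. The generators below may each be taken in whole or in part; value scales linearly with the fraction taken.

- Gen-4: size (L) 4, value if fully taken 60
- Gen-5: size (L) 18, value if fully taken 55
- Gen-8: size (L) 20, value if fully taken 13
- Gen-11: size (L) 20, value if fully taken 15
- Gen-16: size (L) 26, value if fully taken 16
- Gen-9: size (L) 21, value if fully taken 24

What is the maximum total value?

158.55

Rank by value-to-size ratio: Gen-4 60/4≈15, Gen-5 55/18≈3.06, Gen-9 24/21≈1.14, Gen-11 15/20≈0.75, Gen-8 13/20≈0.65, Gen-16 16/26≈0.615.
Take all of Gen-4 (4 L, value 60) → 66 L left.
Gen-5: take in full, 18 L for value 55 → 48 left.
All 21 L of Gen-9 fit (value 24) → 27 remain.
All 20 L of Gen-11 fit (value 15) → 7 remain.
Only 7 L remain; take 7/20 of Gen-8 for value 13×7/20 = 4.55.
Total value = 158.55.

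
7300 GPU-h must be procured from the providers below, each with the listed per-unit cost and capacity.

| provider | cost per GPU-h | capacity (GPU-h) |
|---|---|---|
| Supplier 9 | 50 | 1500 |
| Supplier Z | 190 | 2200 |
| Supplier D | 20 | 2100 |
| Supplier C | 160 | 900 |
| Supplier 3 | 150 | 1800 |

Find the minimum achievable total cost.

Use providers in increasing cost order.
Supplier D at 20: take all 2100 GPU-h → 5200 still needed.
Supplier 9 at 50: take all 1500 GPU-h → 3700 still needed.
Supplier 3 (150): use full 1800 → 1900 GPU-h to go.
Take 900 from Supplier C at 160 → need 1000 more.
Take 1000 from Supplier Z at 190 to finish.
Cost = 2100×20 + 1500×50 + 1800×150 + 900×160 + 1000×190 = 721000.

721000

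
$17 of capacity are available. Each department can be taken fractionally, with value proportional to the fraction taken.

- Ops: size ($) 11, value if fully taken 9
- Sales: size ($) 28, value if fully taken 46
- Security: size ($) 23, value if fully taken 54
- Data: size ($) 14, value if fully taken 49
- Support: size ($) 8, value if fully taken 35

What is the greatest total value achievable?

Rank by value-to-size ratio: Support 35/8≈4.38, Data 49/14≈3.5, Security 54/23≈2.35, Sales 46/28≈1.64, Ops 9/11≈0.818.
Support: take in full, 8 $ for value 35 → 9 left.
Fill the last 9 $ with part of Data: 9/14 of it earns 31.5.
Total value = 66.5.

66.5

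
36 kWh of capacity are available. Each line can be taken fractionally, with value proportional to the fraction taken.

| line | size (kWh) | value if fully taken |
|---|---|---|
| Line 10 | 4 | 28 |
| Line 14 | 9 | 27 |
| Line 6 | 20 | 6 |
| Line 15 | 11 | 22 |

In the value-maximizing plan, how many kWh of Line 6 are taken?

Rank by value-to-size ratio: Line 10 28/4≈7, Line 14 27/9≈3, Line 15 22/11≈2, Line 6 6/20≈0.3.
Line 10: take in full, 4 kWh for value 28 — 32 left.
Take all of Line 14 (9 kWh, value 27) — 23 kWh left.
Take all of Line 15 (11 kWh, value 22) — 12 kWh left.
12 kWh left: a 12/20 share of Line 6 gives 6×12/20 = 3.6.

12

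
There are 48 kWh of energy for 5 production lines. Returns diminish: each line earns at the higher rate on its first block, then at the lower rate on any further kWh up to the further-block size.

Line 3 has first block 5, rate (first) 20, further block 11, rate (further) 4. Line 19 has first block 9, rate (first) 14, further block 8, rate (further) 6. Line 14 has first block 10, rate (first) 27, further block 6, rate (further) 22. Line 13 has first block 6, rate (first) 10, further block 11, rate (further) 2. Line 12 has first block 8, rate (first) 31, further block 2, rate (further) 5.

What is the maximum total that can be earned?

960

Rank every tier by rate: Line 12/T1 31 > Line 14/T1 27 > Line 14/T2 22 > Line 3/T1 20 > Line 19/T1 14 > Line 13/T1 10 > Line 19/T2 6 > Line 12/T2 5 > Line 3/T2 4 > Line 13/T2 2.
Fill Line 12 T1 block (8 at 31) ; 40 left.
Line 14 T1 at 27: fill all 10 ; 30 left.
Line 14/T2 (22): +6 ; 24 left.
Line 3/T1 (20): +5 ; 19 left.
Fill Line 19 T1 block (9 at 14) ; 10 left.
Fill Line 13 T1 block (6 at 10) ; 4 left.
4 remain; put them into Line 19 T2 at 6.
Total = 31×8 + 27×10 + 22×6 + 20×5 + 14×9 + 10×6 + 6×4 = 960.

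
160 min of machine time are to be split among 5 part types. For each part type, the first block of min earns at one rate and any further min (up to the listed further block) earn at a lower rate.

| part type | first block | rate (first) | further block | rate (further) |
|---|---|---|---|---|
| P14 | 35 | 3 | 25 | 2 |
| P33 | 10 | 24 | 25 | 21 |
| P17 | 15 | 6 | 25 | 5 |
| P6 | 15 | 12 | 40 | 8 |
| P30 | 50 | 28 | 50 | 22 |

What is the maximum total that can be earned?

3525

Order all 10 blocks by rate: P30/tier1 28 > P33/tier1 24 > P30/tier2 22 > P33/tier2 21 > P6/tier1 12 > P6/tier2 8 > P17/tier1 6 > P17/tier2 5 > P14/tier1 3 > P14/tier2 2.
P30/tier1 (28): +50 → 110 left.
Fill P33 tier1 block (10 at 24) → 100 left.
P30/tier2 (22): +50 → 50 left.
P33 tier2 at 21: fill all 25 → 25 left.
Fill P6 tier1 block (15 at 12) → 10 left.
P6/tier2: +10 of 40 at 8; pool empty.
Total = 28×50 + 24×10 + 22×50 + 21×25 + 12×15 + 8×10 = 3525.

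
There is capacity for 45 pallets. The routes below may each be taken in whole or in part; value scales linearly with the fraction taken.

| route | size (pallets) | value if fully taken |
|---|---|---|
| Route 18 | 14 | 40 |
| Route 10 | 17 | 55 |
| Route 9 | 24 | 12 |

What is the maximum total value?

Best value per unit of size first: Route 10 55/17≈3.24, Route 18 40/14≈2.86, Route 9 12/24≈0.5.
All 17 pallets of Route 10 fit (value 55) → 28 remain.
All 14 pallets of Route 18 fit (value 40) → 14 remain.
Fill the last 14 pallets with part of Route 9: 14/24 of it earns 7.
Total value = 102.

102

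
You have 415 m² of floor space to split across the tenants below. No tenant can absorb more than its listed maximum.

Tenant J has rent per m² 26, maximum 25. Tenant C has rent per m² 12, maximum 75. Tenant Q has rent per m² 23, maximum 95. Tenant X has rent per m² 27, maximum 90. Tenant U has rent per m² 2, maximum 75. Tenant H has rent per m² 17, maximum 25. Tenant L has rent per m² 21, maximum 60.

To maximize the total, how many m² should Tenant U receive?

Highest rent per m² first: Tenant X 27 > Tenant J 26 > Tenant Q 23 > Tenant L 21 > Tenant H 17 > Tenant C 12 > Tenant U 2.
Give Tenant X 90 to hit its cap of 90 → 325 left.
Tenant J takes 25 to reach its cap of 25 → 300 left.
Tenant Q: +95 to 95 (cap) → 205 left.
Tenant L: +60 to 60 (cap) → 145 left.
Give Tenant H 25 to hit its cap of 25 → 120 left.
Tenant C: +75 to 75 (cap) → 45 left.
Tenant U has room for 75 but only 45 remain, so it gets 45.

45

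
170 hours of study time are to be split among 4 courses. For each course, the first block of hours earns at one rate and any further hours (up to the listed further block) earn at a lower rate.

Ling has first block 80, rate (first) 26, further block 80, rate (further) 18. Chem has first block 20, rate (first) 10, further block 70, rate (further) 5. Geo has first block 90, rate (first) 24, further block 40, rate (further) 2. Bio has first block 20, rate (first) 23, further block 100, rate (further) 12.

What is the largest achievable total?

Rank every tier by rate: Ling/first 26 > Geo/first 24 > Bio/first 23 > Ling/second 18 > Bio/second 12 > Chem/first 10 > Chem/second 5 > Geo/second 2.
Ling first at 26: fill all 80 ; 90 left.
Geo first at 24: fill all 90 ; 0 left.
Total = 26×80 + 24×90 = 4240.

4240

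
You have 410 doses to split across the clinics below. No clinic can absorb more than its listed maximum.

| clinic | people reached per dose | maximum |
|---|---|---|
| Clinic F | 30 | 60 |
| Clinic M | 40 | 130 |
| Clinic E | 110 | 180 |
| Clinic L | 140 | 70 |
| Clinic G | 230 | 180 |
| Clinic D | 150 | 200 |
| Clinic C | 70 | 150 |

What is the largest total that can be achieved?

Highest people reached per dose first: Clinic G 230 > Clinic D 150 > Clinic L 140 > Clinic E 110 > Clinic C 70 > Clinic M 40 > Clinic F 30.
Clinic G: +180 to 180 (cap) → 230 left.
Clinic D: +200 to 200 (cap) → 30 left.
Clinic L: +30 (room for 70) → 30. Pool exhausted.
Total = 140×30 + 230×180 + 150×200 = 75600.

75600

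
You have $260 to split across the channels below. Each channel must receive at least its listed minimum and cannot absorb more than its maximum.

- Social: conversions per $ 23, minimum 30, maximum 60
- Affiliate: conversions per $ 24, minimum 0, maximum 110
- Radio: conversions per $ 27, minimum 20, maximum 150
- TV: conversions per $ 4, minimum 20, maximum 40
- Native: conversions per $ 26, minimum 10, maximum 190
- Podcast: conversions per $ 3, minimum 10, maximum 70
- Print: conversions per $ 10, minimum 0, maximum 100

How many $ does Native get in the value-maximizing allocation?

50

Meeting every minimum uses 30+0+20+20+10+10+0 = 90 $, leaving 170.
Rank by conversions per $: Radio 27 > Native 26 > Affiliate 24 > Social 23 > Print 10 > TV 4 > Podcast 3.
Radio takes 130 more to reach its cap of 150 — 40 left.
Native: +40 (room for 180) → 50. Pool exhausted.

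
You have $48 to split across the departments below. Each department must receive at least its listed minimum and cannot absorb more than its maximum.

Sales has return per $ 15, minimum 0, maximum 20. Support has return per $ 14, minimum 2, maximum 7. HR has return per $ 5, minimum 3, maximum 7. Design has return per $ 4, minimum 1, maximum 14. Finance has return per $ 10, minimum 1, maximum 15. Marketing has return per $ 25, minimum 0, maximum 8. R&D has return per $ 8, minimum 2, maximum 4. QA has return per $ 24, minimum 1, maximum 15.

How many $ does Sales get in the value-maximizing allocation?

16

Meeting every minimum uses 0+2+3+1+1+0+2+1 = 10 $, leaving 38.
Highest return per $ first: Marketing 25 > QA 24 > Sales 15 > Support 14 > Finance 10 > R&D 8 > HR 5 > Design 4.
Give Marketing 8 more to hit its cap of 8 → 30 left.
Give QA 14 more to hit its cap of 15 → 16 left.
Sales: +16 (room for 20) → 16. Pool exhausted.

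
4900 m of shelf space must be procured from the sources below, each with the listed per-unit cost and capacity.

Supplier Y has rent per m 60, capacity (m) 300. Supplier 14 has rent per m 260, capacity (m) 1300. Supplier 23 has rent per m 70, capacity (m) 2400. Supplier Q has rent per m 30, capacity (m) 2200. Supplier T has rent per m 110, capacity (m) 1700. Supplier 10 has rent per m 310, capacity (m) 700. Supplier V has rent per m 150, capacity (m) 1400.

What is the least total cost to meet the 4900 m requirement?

252000

Fill from the cheapest source first.
Supplier Q (30): use full 2200 ; 2700 m to go.
Take 300 from Supplier Y at 60 ; need 2400 more.
Take 2400 from Supplier 23 at 70 ; need 0 more.
Supplier T, Supplier V, Supplier 14, Supplier 10: unused.
Cost = 2200×30 + 300×60 + 2400×70 = 252000.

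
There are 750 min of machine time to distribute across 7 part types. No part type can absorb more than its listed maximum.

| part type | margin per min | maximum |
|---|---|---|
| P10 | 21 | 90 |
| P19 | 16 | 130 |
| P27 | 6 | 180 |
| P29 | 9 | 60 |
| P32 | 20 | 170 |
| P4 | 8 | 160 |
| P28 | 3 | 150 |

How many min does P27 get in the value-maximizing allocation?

Order the part types by margin per min: P10 21 > P32 20 > P19 16 > P29 9 > P4 8 > P27 6 > P28 3.
P10: +90 to 90 (cap) ; 660 left.
P32: +170 to 170 (cap) ; 490 left.
P19 takes 130 to reach its cap of 130 ; 360 left.
P29 takes 60 to reach its cap of 60 ; 300 left.
P4 takes 160 to reach its cap of 160 ; 140 left.
P27 has room for 180 but only 140 remain, so it gets 140.

140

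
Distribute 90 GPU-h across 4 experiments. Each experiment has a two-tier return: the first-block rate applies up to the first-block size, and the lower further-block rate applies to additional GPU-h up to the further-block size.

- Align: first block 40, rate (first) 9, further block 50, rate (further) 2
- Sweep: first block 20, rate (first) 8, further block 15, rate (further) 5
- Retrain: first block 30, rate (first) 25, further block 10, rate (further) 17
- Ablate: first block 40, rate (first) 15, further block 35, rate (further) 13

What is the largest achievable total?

1650

Order all 8 blocks by rate: Retrain/first 25 > Retrain/second 17 > Ablate/first 15 > Ablate/second 13 > Align/first 9 > Sweep/first 8 > Sweep/second 5 > Align/second 2.
Fill Retrain first block (30 at 25) ; 60 left.
Fill Retrain second block (10 at 17) ; 50 left.
Ablate/first (15): +40 ; 10 left.
10 remain; put them into Ablate second at 13.
Total = 25×30 + 17×10 + 15×40 + 13×10 = 1650.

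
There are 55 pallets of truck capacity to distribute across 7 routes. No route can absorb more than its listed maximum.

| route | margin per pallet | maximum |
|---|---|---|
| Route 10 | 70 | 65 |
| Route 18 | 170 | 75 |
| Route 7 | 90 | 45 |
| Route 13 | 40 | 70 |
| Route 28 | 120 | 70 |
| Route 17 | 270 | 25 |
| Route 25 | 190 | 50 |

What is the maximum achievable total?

Order the routes by margin per pallet: Route 17 270 > Route 25 190 > Route 18 170 > Route 28 120 > Route 7 90 > Route 10 70 > Route 13 40.
Give Route 17 25 to hit its cap of 25 — 30 left.
Route 25 has room for 50 but only 30 remain, so it gets 30.
Total = 270×25 + 190×30 = 12450.

12450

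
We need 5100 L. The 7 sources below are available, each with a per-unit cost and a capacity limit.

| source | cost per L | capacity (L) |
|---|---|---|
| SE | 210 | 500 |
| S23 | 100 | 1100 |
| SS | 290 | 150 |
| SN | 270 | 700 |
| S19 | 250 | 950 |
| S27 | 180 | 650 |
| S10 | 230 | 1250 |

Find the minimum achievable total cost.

1032500

Cheapest first:
S23 (100): use full 1100 → 4000 L to go.
Take 650 from S27 at 180 → need 3350 more.
SE (210): use full 500 → 2850 L to go.
S10 (230): use full 1250 → 1600 L to go.
S19 at 250: take all 950 L → 650 still needed.
SN (270): take the remaining 650 → done.
SS: unused.
Cost = 1100×100 + 650×180 + 500×210 + 1250×230 + 950×250 + 650×270 = 1032500.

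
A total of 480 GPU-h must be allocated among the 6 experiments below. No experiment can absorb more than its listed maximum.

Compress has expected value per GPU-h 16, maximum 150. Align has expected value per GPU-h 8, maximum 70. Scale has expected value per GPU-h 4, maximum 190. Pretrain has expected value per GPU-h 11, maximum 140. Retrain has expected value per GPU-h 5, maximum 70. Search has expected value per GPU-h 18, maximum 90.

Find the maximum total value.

Highest expected value per GPU-h first: Search 18 > Compress 16 > Pretrain 11 > Align 8 > Retrain 5 > Scale 4.
Search: +90 to 90 (cap) — 390 left.
Give Compress 150 to hit its cap of 150 — 240 left.
Pretrain takes 140 to reach its cap of 140 — 100 left.
Align takes 70 to reach its cap of 70 — 30 left.
Retrain: +30 (room for 70) → 30. Pool exhausted.
Total = 16×150 + 8×70 + 11×140 + 5×30 + 18×90 = 6270.

6270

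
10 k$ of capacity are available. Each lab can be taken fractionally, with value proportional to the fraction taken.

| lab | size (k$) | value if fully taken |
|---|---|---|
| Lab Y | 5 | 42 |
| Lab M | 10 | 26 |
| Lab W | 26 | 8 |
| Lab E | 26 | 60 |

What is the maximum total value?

55

Rank by value-to-size ratio: Lab Y 42/5≈8.4, Lab M 26/10≈2.6, Lab E 60/26≈2.31, Lab W 8/26≈0.308.
All 5 k$ of Lab Y fit (value 42) → 5 remain.
Only 5 k$ remain; take 5/10 of Lab M for value 26×5/10 = 13.
Total value = 55.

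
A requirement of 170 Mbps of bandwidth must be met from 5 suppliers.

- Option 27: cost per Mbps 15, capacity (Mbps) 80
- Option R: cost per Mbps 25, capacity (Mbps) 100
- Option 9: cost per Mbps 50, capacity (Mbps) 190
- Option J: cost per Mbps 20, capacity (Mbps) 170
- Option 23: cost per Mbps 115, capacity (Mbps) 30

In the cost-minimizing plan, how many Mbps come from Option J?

Fill from the cheapest supplier first.
Option 27 at 15: take all 80 Mbps — 90 still needed.
Option J (20): take the remaining 90 — done.
Option R, Option 9, Option 23: unused.

90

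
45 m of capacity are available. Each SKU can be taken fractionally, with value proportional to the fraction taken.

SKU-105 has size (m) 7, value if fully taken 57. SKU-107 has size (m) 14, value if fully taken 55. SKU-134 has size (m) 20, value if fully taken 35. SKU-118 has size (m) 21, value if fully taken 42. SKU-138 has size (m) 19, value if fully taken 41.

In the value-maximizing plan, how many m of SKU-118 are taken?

Rank by value-to-size ratio: SKU-105 57/7≈8.14, SKU-107 55/14≈3.93, SKU-138 41/19≈2.16, SKU-118 42/21≈2, SKU-134 35/20≈1.75.
All 7 m of SKU-105 fit (value 57) — 38 remain.
All 14 m of SKU-107 fit (value 55) — 24 remain.
All 19 m of SKU-138 fit (value 41) — 5 remain.
Fill the last 5 m with part of SKU-118: 5/21 of it earns 10.

5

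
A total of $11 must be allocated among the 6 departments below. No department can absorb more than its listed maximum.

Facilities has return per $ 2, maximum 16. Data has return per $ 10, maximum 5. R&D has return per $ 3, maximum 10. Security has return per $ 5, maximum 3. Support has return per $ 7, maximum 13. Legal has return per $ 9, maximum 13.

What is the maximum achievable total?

Order the departments by return per $: Data 10 > Legal 9 > Support 7 > Security 5 > R&D 3 > Facilities 2.
Give Data 5 to hit its cap of 5 — 6 left.
Legal: +6 (room for 13) → 6. Pool exhausted.
Total = 10×5 + 9×6 = 104.

104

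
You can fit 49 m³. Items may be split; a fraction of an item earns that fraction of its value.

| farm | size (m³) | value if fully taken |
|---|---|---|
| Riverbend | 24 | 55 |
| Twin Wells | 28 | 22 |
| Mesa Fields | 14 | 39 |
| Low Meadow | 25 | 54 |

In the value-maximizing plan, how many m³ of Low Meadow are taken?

11

Best value per unit of size first: Mesa Fields 39/14≈2.79, Riverbend 55/24≈2.29, Low Meadow 54/25≈2.16, Twin Wells 22/28≈0.786.
All 14 m³ of Mesa Fields fit (value 39) → 35 remain.
Riverbend: take in full, 24 m³ for value 55 → 11 left.
Only 11 m³ remain; take 11/25 of Low Meadow for value 54×11/25 = 23.76.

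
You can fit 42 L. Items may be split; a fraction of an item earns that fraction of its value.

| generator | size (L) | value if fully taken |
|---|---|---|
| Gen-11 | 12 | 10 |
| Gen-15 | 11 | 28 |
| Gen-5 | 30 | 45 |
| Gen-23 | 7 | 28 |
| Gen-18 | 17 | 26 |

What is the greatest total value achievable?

Best value per unit of size first: Gen-23 28/7≈4, Gen-15 28/11≈2.55, Gen-18 26/17≈1.53, Gen-5 45/30≈1.5, Gen-11 10/12≈0.833.
All 7 L of Gen-23 fit (value 28) — 35 remain.
All 11 L of Gen-15 fit (value 28) — 24 remain.
Gen-18: take in full, 17 L for value 26 — 7 left.
Fill the last 7 L with part of Gen-5: 7/30 of it earns 10.5.
Total value = 92.5.

92.5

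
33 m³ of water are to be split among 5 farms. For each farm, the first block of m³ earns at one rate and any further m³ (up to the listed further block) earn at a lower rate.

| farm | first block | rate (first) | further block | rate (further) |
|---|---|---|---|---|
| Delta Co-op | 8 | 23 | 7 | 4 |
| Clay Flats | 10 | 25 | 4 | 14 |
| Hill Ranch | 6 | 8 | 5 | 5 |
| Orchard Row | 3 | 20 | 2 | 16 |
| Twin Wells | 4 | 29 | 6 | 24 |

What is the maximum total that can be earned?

Rank every tier by rate: Twin Wells/first 29 > Clay Flats/first 25 > Twin Wells/second 24 > Delta Co-op/first 23 > Orchard Row/first 20 > Orchard Row/second 16 > Clay Flats/second 14 > Hill Ranch/first 8 > Hill Ranch/second 5 > Delta Co-op/second 4.
Fill Twin Wells first block (4 at 29) → 29 left.
Clay Flats/first (25): +10 → 19 left.
Twin Wells second at 24: fill all 6 → 13 left.
Fill Delta Co-op first block (8 at 23) → 5 left.
Orchard Row/first (20): +3 → 2 left.
Fill Orchard Row second block (2 at 16) → 0 left.
Total = 29×4 + 25×10 + 24×6 + 23×8 + 20×3 + 16×2 = 786.

786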